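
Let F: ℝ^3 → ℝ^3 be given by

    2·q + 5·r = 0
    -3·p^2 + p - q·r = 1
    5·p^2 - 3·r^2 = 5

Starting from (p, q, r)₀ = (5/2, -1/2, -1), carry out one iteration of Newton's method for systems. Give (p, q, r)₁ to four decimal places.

(1.2647, -0.6801, 0.2721)

At (5/2, -1/2, -1): F = (-6.0000, -17.7500, 23.2500).
Jacobian J = [[0, 2, 5], [-6·p + 1, -r, -q], [10·p, 0, -6·r]].
At the point, J = [[0.0000, 2.0000, 5.0000], [-14.0000, 1.0000, 0.5000], [25.0000, 0.0000, 6.0000]] (det J = 68.0000).
Solving J·Δ = −F gives Δ = (-1.2353, -0.1801, 1.2721).
Then the next iterate is (p, q, r)₁ = (1.2647, -0.6801, 0.2721).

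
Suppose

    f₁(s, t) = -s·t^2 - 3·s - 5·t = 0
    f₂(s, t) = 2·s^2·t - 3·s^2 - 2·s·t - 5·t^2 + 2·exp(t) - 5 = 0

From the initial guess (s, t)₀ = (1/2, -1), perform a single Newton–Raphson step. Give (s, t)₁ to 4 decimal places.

(0.3612, -0.1112)

At (1/2, -1): F = (3.0000, -9.514241).
Jacobian J = [[-t^2 - 3, -2·s·t - 5], [4·s·t - 6·s - 2·t, 2·s^2 - 2·s - 10·t + 2·exp(t)]].
At the point, J = [[-4.0000, -4.0000], [-3.0000, 10.235759]] (det J = -52.943036).
Solving J·Δ = −F gives Δ = (-0.1388, 0.8888).
Then the next iterate is (s, t)₁ = (0.3612, -0.1112).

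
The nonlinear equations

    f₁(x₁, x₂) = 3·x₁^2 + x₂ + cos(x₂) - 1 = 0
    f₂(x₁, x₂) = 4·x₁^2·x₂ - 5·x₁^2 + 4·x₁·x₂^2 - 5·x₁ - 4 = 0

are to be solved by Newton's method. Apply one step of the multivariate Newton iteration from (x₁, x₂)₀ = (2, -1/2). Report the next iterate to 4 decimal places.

(0.9522, 0.3087)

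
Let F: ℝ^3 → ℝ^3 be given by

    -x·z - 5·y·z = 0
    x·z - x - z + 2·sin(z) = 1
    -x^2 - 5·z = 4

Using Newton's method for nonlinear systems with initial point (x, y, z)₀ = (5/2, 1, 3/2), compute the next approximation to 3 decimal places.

At (5/2, 1, 3/2): F = (-11.250, 0.74499, -17.750).
Jacobian J = [[-z, -5·z, -x - 5·y], [z - 1, 0, x + 2·cos(z) - 1], [-2·x, 0, -5]].
At the point, J = [[-1.500, -7.500, -7.500], [0.500, 0.000, 1.64147], [-5.000, 0.000, -5.000]] (det J = 42.80529).
Solving J·Δ = −F gives Δ = (-4.452, -1.512, 0.902).
Then the next iterate is (x, y, z)₁ = (-1.952, -0.512, 2.402).

(-1.952, -0.512, 2.402)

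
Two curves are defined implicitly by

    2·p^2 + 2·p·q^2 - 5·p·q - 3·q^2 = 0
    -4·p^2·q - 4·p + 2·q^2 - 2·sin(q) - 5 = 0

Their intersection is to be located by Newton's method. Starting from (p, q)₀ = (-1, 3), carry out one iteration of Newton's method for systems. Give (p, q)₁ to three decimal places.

(-0.670, 1.867)

At (-1, 3): F = (-28.000, 4.71776).
Jacobian J = [[4·p + 2·q^2 - 5·q, 4·p·q - 5·p - 6·q], [-8·p·q - 4, -4·p^2 + 4·q - 2·cos(q)]].
At the point, J = [[-1.000, -25.000], [20.000, 9.97998]] (det J = 490.02002).
Solving J·Δ = −F gives Δ = (0.330, -1.133).
Then the next iterate is (p, q)₁ = (-0.670, 1.867).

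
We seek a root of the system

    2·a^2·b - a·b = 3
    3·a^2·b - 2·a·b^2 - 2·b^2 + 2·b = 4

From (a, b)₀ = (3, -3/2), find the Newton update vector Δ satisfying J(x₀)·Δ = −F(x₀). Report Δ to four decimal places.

At (3, -3/2): F = (-25.5000, -65.5000).
Jacobian J = [[4·a·b - b, 2·a^2 - a], [6·a·b - 2·b^2, 3·a^2 - 4·a·b - 4·b + 2]].
At the point, J = [[-16.5000, 15.0000], [-31.5000, 53.0000]] (det J = -402.0000).
Solving J·Δ = −F gives Δ = (-0.9179, 0.6903).

(-0.9179, 0.6903)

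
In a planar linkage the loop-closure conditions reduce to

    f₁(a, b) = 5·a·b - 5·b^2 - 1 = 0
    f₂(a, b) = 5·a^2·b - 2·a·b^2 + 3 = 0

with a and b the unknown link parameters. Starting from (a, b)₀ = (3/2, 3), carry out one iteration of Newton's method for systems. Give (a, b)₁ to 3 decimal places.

At (3/2, 3): F = (-23.500, 9.750).
Jacobian J = [[5·b, 5·a - 10·b], [10·a·b - 2·b^2, 5·a^2 - 4·a·b]].
At the point, J = [[15.000, -22.500], [27.000, -6.750]] (det J = 506.250).
Solving J·Δ = −F gives Δ = (-0.747, -1.542).
Then the next iterate is (a, b)₁ = (0.753, 1.458).

(0.753, 1.458)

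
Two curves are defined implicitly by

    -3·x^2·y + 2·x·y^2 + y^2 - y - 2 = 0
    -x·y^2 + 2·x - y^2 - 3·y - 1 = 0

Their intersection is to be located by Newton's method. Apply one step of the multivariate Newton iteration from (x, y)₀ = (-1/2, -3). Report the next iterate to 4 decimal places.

At (-1/2, -3): F = (3.2500, 2.5000).
Jacobian J = [[-6·x·y + 2·y^2, -3·x^2 + 4·x·y + 2·y - 1], [-y^2 + 2, -2·x·y - 2·y - 3]].
At the point, J = [[9.0000, -1.7500], [-7.0000, 0.0000]] (det J = -12.2500).
Solving J·Δ = −F gives Δ = (0.3571, 3.6939).
Then the next iterate is (x, y)₁ = (-0.1429, 0.6939).

(-0.1429, 0.6939)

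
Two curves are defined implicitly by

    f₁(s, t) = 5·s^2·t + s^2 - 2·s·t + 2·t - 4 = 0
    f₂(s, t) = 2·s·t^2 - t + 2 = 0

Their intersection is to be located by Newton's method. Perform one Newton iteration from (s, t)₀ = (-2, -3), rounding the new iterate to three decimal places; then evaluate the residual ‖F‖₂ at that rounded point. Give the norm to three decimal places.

25.351

At (-2, -3): F = (-78.000, -31.000).
Jacobian J = [[10·s·t + 2·s - 2·t, 5·s^2 - 2·s + 2], [2·t^2, 4·s·t - 1]].
At the point, J = [[62.000, 26.000], [18.000, 23.000]] (det J = 958.000).
Solving J·Δ = −F gives Δ = (1.031, 0.541).
Then the next iterate is (s, t)₁ = (-0.969, -2.459).
Re-evaluating at (-0.969, -2.459): F = (-24.28911, -7.25947), so ‖F‖₂ = 25.351.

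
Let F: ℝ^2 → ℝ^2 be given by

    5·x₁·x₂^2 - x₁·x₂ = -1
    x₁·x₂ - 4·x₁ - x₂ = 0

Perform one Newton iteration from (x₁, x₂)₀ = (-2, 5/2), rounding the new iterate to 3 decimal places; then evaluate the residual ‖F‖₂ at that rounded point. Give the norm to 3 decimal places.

13.820

At (-2, 5/2): F = (-56.500, 0.500).
Jacobian J = [[5·x₂^2 - x₂, 10·x₁·x₂ - x₁], [x₂ - 4, x₁ - 1]].
At the point, J = [[28.750, -48.000], [-1.500, -3.000]] (det J = -158.250).
Solving J·Δ = −F gives Δ = (1.223, -0.445).
Then the next iterate is (x₁, x₂)₁ = (-0.777, 2.055).
Re-evaluating at (-0.777, 2.055): F = (-13.80972, -0.54374), so ‖F‖₂ = 13.820.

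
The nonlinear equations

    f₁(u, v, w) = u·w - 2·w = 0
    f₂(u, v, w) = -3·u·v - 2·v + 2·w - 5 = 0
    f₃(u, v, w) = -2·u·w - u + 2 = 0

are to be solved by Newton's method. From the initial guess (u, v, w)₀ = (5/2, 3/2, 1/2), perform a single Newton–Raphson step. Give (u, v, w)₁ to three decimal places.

(2.667, -0.640, -0.167)

At (5/2, 3/2, 1/2): F = (0.250, -18.250, -3.000).
Jacobian J = [[w, 0, u - 2], [-3·v, -3·u - 2, 2], [-2·w - 1, 0, -2·u]].
At the point, J = [[0.500, 0.000, 0.500], [-4.500, -9.500, 2.000], [-2.000, 0.000, -5.000]] (det J = 14.250).
Solving J·Δ = −F gives Δ = (0.167, -2.140, -0.667).
Then the next iterate is (u, v, w)₁ = (2.667, -0.640, -0.167).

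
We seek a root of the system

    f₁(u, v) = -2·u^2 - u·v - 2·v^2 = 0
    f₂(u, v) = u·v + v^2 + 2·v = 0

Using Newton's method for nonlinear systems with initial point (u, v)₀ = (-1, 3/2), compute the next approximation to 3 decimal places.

At (-1, 3/2): F = (-5.000, 3.750).
Jacobian J = [[-4·u - v, -u - 4·v], [v, u + 2·v + 2]].
At the point, J = [[2.500, -5.000], [1.500, 4.000]] (det J = 17.500).
Solving J·Δ = −F gives Δ = (0.071, -0.964).
Then the next iterate is (u, v)₁ = (-0.929, 0.536).

(-0.929, 0.536)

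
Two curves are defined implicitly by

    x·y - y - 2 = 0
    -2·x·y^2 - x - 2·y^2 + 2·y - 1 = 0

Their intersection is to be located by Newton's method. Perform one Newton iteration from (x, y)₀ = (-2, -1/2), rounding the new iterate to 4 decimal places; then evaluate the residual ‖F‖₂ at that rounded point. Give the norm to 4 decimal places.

At (-2, -1/2): F = (-0.5000, 0.5000).
Jacobian J = [[y, x - 1], [-2·y^2 - 1, -4·x·y - 4·y + 2]].
At the point, J = [[-0.5000, -3.0000], [-1.5000, 0.0000]] (det J = -4.5000).
Solving J·Δ = −F gives Δ = (0.3333, -0.2222).
Then the next iterate is (x, y)₁ = (-1.6667, -0.7222).
Re-evaluating at (-1.6667, -0.7222): F = (-0.074109, -0.082235), so ‖F‖₂ = 0.1107.

0.1107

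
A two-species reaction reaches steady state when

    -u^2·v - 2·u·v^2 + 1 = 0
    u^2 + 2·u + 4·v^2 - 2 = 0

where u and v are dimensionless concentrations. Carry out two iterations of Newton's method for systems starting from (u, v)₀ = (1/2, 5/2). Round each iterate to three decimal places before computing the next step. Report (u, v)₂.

At (1/2, 5/2): F = (-5.875, 24.250).
Jacobian J = [[-2·u·v - 2·v^2, -u^2 - 4·u·v], [2·u + 2, 8·v]].
At the point, J = [[-15.000, -5.250], [3.000, 20.000]] (det J = -284.250).
Solving J·Δ = −F gives Δ = (0.035, -1.218).
Then the next iterate is (u, v)₁ = (0.535, 1.282).
Round to (0.535, 1.282) and repeat: F = (-1.12551, 5.93032), J = [[-4.65879, -3.02971], [3.070, 10.256]].
Δ = (0.167, -0.628), so (u, v)₂ = (0.702, 0.654).

(0.702, 0.654)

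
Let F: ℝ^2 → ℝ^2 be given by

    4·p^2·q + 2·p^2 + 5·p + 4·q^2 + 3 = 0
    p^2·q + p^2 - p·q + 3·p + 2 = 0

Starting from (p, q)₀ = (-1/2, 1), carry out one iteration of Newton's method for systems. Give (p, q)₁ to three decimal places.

At (-1/2, 1): F = (6.000, 1.500).
Jacobian J = [[8·p·q + 4·p + 5, 4·p^2 + 8·q], [2·p·q + 2·p - q + 3, p^2 - p]].
At the point, J = [[-1.000, 9.000], [0.000, 0.750]] (det J = -0.750).
Solving J·Δ = −F gives Δ = (-12.000, -2.000).
Then the next iterate is (p, q)₁ = (-12.500, -1.000).

(-12.500, -1.000)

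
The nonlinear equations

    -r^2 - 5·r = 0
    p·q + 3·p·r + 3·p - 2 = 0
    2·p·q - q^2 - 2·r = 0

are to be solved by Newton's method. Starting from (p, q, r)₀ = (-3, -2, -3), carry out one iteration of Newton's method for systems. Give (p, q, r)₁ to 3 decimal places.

At (-3, -2, -3): F = (6.000, 22.000, 14.000).
Jacobian J = [[0, 0, -2·r - 5], [q + 3·r + 3, p, 3·p], [2·q, 2·p - 2·q, -2]].
At the point, J = [[0.000, 0.000, 1.000], [-8.000, -3.000, -9.000], [-4.000, -2.000, -2.000]] (det J = 4.000).
Solving J·Δ = −F gives Δ = (18.500, -24.000, -6.000).
Then the next iterate is (p, q, r)₁ = (15.500, -26.000, -9.000).

(15.500, -26.000, -9.000)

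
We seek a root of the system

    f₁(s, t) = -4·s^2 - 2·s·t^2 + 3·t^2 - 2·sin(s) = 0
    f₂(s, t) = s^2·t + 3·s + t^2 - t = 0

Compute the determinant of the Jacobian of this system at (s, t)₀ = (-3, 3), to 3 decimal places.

921.720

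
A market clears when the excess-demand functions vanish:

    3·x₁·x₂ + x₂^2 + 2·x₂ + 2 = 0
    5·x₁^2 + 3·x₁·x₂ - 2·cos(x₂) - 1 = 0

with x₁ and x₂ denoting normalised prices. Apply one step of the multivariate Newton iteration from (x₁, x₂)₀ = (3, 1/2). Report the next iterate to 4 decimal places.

At (3, 1/2): F = (7.7500, 46.744835).
Jacobian J = [[3·x₂, 3·x₁ + 2·x₂ + 2], [10·x₁ + 3·x₂, 3·x₁ + 2·sin(x₂)]].
At the point, J = [[1.5000, 12.0000], [31.5000, 9.958851]] (det J = -363.061723).
Solving J·Δ = −F gives Δ = (-1.3324, -0.4793).
Then the next iterate is (x₁, x₂)₁ = (1.6676, 0.0207).

(1.6676, 0.0207)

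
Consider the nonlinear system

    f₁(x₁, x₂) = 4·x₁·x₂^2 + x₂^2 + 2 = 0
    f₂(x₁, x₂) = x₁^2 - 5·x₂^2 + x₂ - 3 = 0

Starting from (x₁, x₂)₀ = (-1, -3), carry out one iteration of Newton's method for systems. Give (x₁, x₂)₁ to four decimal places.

At (-1, -3): F = (-25.0000, -50.0000).
Jacobian J = [[4·x₂^2, 8·x₁·x₂ + 2·x₂], [2·x₁, -10·x₂ + 1]].
At the point, J = [[36.0000, 18.0000], [-2.0000, 31.0000]] (det J = 1152.0000).
Solving J·Δ = −F gives Δ = (-0.1085, 1.6059).
Then the next iterate is (x₁, x₂)₁ = (-1.1085, -1.3941).

(-1.1085, -1.3941)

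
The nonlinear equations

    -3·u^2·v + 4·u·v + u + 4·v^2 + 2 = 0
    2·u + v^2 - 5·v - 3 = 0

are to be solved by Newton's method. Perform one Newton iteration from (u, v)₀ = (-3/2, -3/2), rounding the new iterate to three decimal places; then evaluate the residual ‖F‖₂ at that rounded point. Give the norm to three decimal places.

At (-3/2, -3/2): F = (28.625, 3.750).
Jacobian J = [[-6·u·v + 4·v + 1, -3·u^2 + 4·u + 8·v], [2, 2·v - 5]].
At the point, J = [[-18.500, -24.750], [2.000, -8.000]] (det J = 197.500).
Solving J·Δ = −F gives Δ = (0.690, 0.641).
Then the next iterate is (u, v)₁ = (-0.810, -0.859).
Re-evaluating at (-0.810, -0.859): F = (8.61545, 0.41288), so ‖F‖₂ = 8.625.

8.625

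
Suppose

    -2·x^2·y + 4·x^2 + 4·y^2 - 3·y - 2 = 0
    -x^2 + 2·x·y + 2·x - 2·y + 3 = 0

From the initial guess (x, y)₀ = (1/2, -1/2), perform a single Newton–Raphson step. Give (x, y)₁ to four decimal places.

At (1/2, -1/2): F = (1.7500, 4.2500).
Jacobian J = [[-4·x·y + 8·x, -2·x^2 + 8·y - 3], [-2·x + 2·y + 2, 2·x - 2]].
At the point, J = [[5.0000, -7.5000], [0.0000, -1.0000]] (det J = -5.0000).
Solving J·Δ = −F gives Δ = (6.0250, 4.2500).
Then the next iterate is (x, y)₁ = (6.5250, 3.7500).

(6.5250, 3.7500)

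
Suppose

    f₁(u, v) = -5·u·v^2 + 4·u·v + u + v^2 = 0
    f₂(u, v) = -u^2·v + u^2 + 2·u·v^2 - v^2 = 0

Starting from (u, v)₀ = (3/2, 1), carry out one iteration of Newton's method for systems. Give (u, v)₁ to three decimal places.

(0.375, 1.143)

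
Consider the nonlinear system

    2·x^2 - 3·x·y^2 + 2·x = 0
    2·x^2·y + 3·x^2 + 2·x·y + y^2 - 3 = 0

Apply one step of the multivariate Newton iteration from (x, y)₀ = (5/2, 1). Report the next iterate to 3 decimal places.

(1.279, 0.934)

At (5/2, 1): F = (10.000, 34.250).
Jacobian J = [[4·x - 3·y^2 + 2, -6·x·y], [4·x·y + 6·x + 2·y, 2·x^2 + 2·x + 2·y]].
At the point, J = [[9.000, -15.000], [27.000, 19.500]] (det J = 580.500).
Solving J·Δ = −F gives Δ = (-1.221, -0.066).
Then the next iterate is (x, y)₁ = (1.279, 0.934).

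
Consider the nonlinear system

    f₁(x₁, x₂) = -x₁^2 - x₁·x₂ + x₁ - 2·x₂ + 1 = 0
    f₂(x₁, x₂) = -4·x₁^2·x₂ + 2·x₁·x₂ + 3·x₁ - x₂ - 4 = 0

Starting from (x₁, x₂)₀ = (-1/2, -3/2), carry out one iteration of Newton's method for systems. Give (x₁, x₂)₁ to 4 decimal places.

At (-1/2, -3/2): F = (2.5000, -1.0000).
Jacobian J = [[-2·x₁ - x₂ + 1, -x₁ - 2], [-8·x₁·x₂ + 2·x₂ + 3, -4·x₁^2 + 2·x₁ - 1]].
At the point, J = [[3.5000, -1.5000], [-6.0000, -3.0000]] (det J = -19.5000).
Solving J·Δ = −F gives Δ = (-0.4615, 0.5897).
Then the next iterate is (x₁, x₂)₁ = (-0.9615, -0.9103).

(-0.9615, -0.9103)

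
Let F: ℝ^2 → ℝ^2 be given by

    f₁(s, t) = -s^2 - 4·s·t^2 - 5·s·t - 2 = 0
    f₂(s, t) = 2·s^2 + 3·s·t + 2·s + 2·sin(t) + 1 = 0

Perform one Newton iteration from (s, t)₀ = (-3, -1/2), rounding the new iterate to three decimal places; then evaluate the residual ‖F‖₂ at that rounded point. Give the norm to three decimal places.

At (-3, -1/2): F = (-15.500, 16.54115).
Jacobian J = [[-2·s - 4·t^2 - 5·t, -8·s·t - 5·s], [4·s + 3·t + 2, 3·s + 2·cos(t)]].
At the point, J = [[7.500, 3.000], [-11.500, -7.24483]] (det J = -19.83626).
Solving J·Δ = −F gives Δ = (3.159, -2.732).
Then the next iterate is (s, t)₁ = (0.159, -3.232).
Re-evaluating at (0.159, -3.232): F = (-6.09939, 0.00747), so ‖F‖₂ = 6.099.

6.099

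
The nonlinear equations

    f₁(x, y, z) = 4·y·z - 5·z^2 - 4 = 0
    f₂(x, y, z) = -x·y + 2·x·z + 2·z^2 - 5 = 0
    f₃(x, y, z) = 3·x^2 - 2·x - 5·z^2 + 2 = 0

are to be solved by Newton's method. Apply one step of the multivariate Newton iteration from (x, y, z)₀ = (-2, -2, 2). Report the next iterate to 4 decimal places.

(-2.0588, 2.7941, 1.9412)

At (-2, -2, 2): F = (-40.0000, -9.0000, -2.0000).
Jacobian J = [[0, 4·z, 4·y - 10·z], [-y + 2·z, -x, 2·x + 4·z], [6·x - 2, 0, -10·z]].
At the point, J = [[0.0000, 8.0000, -28.0000], [6.0000, 2.0000, 4.0000], [-14.0000, 0.0000, -20.0000]] (det J = -272.0000).
Solving J·Δ = −F gives Δ = (-0.0588, 4.7941, -0.0588).
Then the next iterate is (x, y, z)₁ = (-2.0588, 2.7941, 1.9412).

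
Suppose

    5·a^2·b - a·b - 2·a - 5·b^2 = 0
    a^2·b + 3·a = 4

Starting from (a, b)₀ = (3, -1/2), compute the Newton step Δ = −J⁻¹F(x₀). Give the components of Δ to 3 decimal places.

(-1.870, -0.056)

At (3, -1/2): F = (-28.250, 0.500).
Jacobian J = [[10·a·b - b - 2, 5·a^2 - a - 10·b], [2·a·b + 3, a^2]].
At the point, J = [[-16.500, 47.000], [0.000, 9.000]] (det J = -148.500).
Solving J·Δ = −F gives Δ = (-1.870, -0.056).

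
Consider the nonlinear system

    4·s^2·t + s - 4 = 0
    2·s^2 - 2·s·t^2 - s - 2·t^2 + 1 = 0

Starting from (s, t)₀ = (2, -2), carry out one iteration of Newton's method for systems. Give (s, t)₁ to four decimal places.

At (2, -2): F = (-34.0000, -17.0000).
Jacobian J = [[8·s·t + 1, 4·s^2], [4·s - 2·t^2 - 1, -4·s·t - 4·t]].
At the point, J = [[-31.0000, 16.0000], [-1.0000, 24.0000]] (det J = -728.0000).
Solving J·Δ = −F gives Δ = (-0.7473, 0.6772).
Then the next iterate is (s, t)₁ = (1.2527, -1.3228).

(1.2527, -1.3228)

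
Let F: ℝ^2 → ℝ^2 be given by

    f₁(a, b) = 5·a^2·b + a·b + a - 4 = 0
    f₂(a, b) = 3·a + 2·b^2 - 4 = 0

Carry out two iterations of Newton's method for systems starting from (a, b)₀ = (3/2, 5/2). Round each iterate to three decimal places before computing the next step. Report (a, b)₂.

(0.918, 0.891)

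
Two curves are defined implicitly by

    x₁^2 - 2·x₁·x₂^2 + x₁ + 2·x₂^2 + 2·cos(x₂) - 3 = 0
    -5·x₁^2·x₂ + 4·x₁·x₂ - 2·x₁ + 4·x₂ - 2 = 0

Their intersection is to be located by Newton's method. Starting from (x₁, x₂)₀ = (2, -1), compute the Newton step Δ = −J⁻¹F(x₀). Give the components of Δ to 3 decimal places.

(-0.270, -0.223)

At (2, -1): F = (2.08060, 2.000).
Jacobian J = [[2·x₁ - 2·x₂^2 + 1, -4·x₁·x₂ + 4·x₂ - 2·sin(x₂)], [-10·x₁·x₂ + 4·x₂ - 2, -5·x₁^2 + 4·x₁ + 4]].
At the point, J = [[3.000, 5.68294], [14.000, -8.000]] (det J = -103.56119).
Solving J·Δ = −F gives Δ = (-0.270, -0.223).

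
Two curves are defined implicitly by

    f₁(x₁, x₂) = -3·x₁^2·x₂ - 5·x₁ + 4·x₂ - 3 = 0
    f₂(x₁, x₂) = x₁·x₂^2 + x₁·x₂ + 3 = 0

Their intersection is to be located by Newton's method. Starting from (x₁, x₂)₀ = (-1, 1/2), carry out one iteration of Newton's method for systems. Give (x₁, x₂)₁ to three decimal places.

At (-1, 1/2): F = (2.500, 2.250).
Jacobian J = [[-6·x₁·x₂ - 5, -3·x₁^2 + 4], [x₂^2 + x₂, 2·x₁·x₂ + x₁]].
At the point, J = [[-2.000, 1.000], [0.750, -2.000]] (det J = 3.250).
Solving J·Δ = −F gives Δ = (2.231, 1.962).
Then the next iterate is (x₁, x₂)₁ = (1.231, 2.462).

(1.231, 2.462)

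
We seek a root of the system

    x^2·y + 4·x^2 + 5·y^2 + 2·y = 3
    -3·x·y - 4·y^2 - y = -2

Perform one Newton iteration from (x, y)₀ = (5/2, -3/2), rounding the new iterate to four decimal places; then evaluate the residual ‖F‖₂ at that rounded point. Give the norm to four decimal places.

4.6765

At (5/2, -3/2): F = (20.8750, 5.7500).
Jacobian J = [[2·x·y + 8·x, x^2 + 10·y + 2], [-3·y, -3·x - 8·y - 1]].
At the point, J = [[12.5000, -6.7500], [4.5000, 3.5000]] (det J = 74.1250).
Solving J·Δ = −F gives Δ = (-1.5093, 0.2976).
Then the next iterate is (x, y)₁ = (0.9907, -1.2024).
Re-evaluating at (0.9907, -1.2024): F = (4.569835, 0.992990), so ‖F‖₂ = 4.6765.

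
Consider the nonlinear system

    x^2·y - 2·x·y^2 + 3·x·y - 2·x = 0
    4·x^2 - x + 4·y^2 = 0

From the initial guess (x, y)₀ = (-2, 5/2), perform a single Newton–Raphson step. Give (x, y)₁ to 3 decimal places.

(-10.647, -7.000)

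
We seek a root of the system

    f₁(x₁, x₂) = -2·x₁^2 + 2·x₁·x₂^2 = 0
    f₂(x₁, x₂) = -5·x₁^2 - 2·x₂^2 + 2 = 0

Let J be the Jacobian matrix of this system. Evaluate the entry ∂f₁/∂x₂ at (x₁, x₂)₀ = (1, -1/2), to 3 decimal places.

∂f₁/∂x₂ = 4·x₁·x₂.
At (1, -1/2) this is -2.000.

-2.000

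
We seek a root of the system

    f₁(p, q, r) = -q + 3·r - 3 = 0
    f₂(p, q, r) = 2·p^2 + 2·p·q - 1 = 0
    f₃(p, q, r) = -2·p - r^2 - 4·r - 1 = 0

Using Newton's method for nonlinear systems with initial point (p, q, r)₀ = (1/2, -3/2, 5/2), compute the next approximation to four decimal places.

(-0.7500, -0.7500, 0.7500)

At (1/2, -3/2, 5/2): F = (6.0000, -2.0000, -18.2500).
Jacobian J = [[0, -1, 3], [4·p + 2·q, 2·p, 0], [-2, 0, -2·r - 4]].
At the point, J = [[0.0000, -1.0000, 3.0000], [-1.0000, 1.0000, 0.0000], [-2.0000, 0.0000, -9.0000]] (det J = 15.0000).
Solving J·Δ = −F gives Δ = (-1.2500, 0.7500, -1.7500).
Then the next iterate is (p, q, r)₁ = (-0.7500, -0.7500, 0.7500).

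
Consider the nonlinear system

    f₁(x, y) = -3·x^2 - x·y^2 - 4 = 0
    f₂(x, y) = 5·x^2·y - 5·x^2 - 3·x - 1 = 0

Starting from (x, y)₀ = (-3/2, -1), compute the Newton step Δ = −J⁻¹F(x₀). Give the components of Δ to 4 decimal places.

At (-3/2, -1): F = (-9.2500, -19.0000).
Jacobian J = [[-6·x - y^2, -2·x·y], [10·x·y - 10·x - 3, 5·x^2]].
At the point, J = [[8.0000, -3.0000], [27.0000, 11.2500]] (det J = 171.0000).
Solving J·Δ = −F gives Δ = (0.9419, -0.5716).

(0.9419, -0.5716)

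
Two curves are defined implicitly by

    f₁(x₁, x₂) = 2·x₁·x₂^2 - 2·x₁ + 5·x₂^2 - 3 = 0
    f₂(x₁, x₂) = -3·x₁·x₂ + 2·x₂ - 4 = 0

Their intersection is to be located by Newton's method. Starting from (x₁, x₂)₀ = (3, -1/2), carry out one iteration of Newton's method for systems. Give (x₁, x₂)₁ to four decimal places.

At (3, -1/2): F = (-6.2500, -0.5000).
Jacobian J = [[2·x₂^2 - 2, 4·x₁·x₂ + 10·x₂], [-3·x₂, -3·x₁ + 2]].
At the point, J = [[-1.5000, -11.0000], [1.5000, -7.0000]] (det J = 27.0000).
Solving J·Δ = −F gives Δ = (-1.4167, -0.3750).
Then the next iterate is (x₁, x₂)₁ = (1.5833, -0.8750).

(1.5833, -0.8750)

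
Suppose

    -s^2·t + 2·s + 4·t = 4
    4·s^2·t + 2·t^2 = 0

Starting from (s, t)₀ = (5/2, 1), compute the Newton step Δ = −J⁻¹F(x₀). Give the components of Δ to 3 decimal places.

(0.583, -1.333)

At (5/2, 1): F = (-1.250, 27.000).
Jacobian J = [[-2·s·t + 2, -s^2 + 4], [8·s·t, 4·s^2 + 4·t]].
At the point, J = [[-3.000, -2.250], [20.000, 29.000]] (det J = -42.000).
Solving J·Δ = −F gives Δ = (0.583, -1.333).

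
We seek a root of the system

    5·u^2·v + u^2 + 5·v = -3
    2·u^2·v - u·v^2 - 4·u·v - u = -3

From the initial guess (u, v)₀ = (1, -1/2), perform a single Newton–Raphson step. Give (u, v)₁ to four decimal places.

At (1, -1/2): F = (-1.0000, 2.7500).
Jacobian J = [[10·u·v + 2·u, 5·u^2 + 5], [4·u·v - v^2 - 4·v - 1, 2·u^2 - 2·u·v - 4·u]].
At the point, J = [[-3.0000, 10.0000], [-1.2500, -1.0000]] (det J = 15.5000).
Solving J·Δ = −F gives Δ = (1.7097, 0.6129).
Then the next iterate is (u, v)₁ = (2.7097, 0.1129).

(2.7097, 0.1129)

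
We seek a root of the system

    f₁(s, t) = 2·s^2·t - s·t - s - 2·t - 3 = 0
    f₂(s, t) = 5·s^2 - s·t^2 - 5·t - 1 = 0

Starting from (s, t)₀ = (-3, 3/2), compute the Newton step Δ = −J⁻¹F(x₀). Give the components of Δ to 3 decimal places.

(1.333, -0.061)

At (-3, 3/2): F = (28.500, 43.250).
Jacobian J = [[4·s·t - t - 1, 2·s^2 - s - 2], [10·s - t^2, -2·s·t - 5]].
At the point, J = [[-20.500, 19.000], [-32.250, 4.000]] (det J = 530.750).
Solving J·Δ = −F gives Δ = (1.333, -0.061).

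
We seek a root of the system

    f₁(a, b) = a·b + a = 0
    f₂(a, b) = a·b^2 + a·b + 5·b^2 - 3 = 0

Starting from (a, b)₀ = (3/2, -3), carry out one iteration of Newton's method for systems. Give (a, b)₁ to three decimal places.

(0.955, -1.727)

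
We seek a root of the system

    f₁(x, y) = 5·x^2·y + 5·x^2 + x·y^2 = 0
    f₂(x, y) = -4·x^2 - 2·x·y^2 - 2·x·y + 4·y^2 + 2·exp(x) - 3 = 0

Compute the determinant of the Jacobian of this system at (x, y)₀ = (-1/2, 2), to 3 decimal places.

-236.090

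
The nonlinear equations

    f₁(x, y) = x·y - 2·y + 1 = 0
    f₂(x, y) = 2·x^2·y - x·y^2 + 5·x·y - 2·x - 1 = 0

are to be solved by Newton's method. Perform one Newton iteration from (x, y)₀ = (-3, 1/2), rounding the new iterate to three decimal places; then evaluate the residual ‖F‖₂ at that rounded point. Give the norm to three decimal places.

2.411

At (-3, 1/2): F = (-1.500, 7.250).
Jacobian J = [[y, x - 2], [4·x·y - y^2 + 5·y - 2, 2·x^2 - 2·x·y + 5·x]].
At the point, J = [[0.500, -5.000], [-5.750, 6.000]] (det J = -25.750).
Solving J·Δ = −F gives Δ = (1.058, -0.194).
Then the next iterate is (x, y)₁ = (-1.942, 0.306).
Re-evaluating at (-1.942, 0.306): F = (-0.20625, 2.40266), so ‖F‖₂ = 2.411.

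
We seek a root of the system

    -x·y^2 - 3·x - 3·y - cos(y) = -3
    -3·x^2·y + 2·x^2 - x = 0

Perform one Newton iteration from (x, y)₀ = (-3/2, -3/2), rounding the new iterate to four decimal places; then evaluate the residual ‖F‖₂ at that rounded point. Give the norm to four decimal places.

At (-3/2, -3/2): F = (15.304263, 16.1250).
Jacobian J = [[-y^2 - 3, -2·x·y + sin(y) - 3], [-6·x·y + 4·x - 1, -3·x^2]].
At the point, J = [[-5.2500, -8.497495], [-20.5000, -6.7500]] (det J = -138.761147).
Solving J·Δ = −F gives Δ = (0.2430, 1.6509).
Then the next iterate is (x, y)₁ = (-1.2570, 0.1509).
Re-evaluating at (-1.2570, 0.1509): F = (5.358287, 3.701810), so ‖F‖₂ = 6.5127.

6.5127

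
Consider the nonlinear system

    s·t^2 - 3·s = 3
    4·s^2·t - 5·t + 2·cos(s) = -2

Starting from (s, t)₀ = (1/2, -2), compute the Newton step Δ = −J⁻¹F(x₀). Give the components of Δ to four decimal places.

(1.5289, -0.4855)

At (1/2, -2): F = (-2.5000, 11.755165).
Jacobian J = [[t^2 - 3, 2·s·t], [8·s·t - 2·sin(s), 4·s^2 - 5]].
At the point, J = [[1.0000, -2.0000], [-8.958851, -4.0000]] (det J = -21.917702).
Solving J·Δ = −F gives Δ = (1.5289, -0.4855).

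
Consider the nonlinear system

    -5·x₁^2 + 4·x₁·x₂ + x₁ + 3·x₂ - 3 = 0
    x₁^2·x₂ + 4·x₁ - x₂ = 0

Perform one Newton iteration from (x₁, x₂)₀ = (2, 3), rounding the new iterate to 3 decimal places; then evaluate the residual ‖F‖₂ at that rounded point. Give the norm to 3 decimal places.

5.987

At (2, 3): F = (12.000, 17.000).
Jacobian J = [[-10·x₁ + 4·x₂ + 1, 4·x₁ + 3], [2·x₁·x₂ + 4, x₁^2 - 1]].
At the point, J = [[-7.000, 11.000], [16.000, 3.000]] (det J = -197.000).
Solving J·Δ = −F gives Δ = (-0.766, -1.579).
Then the next iterate is (x₁, x₂)₁ = (1.234, 1.421).
Re-evaluating at (1.234, 1.421): F = (1.89728, 5.67884), so ‖F‖₂ = 5.987.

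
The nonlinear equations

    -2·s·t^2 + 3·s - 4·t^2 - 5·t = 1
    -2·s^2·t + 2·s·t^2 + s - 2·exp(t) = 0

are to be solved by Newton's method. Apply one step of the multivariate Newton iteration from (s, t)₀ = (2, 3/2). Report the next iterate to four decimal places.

(0.9661, 0.8466)

At (2, 3/2): F = (-20.5000, -9.963378).
Jacobian J = [[-2·t^2 + 3, -4·s·t - 8·t - 5], [-4·s·t + 2·t^2 + 1, -2·s^2 + 4·s·t - 2·exp(t)]].
At the point, J = [[-1.5000, -29.0000], [-6.5000, -4.963378]] (det J = -181.054933).
Solving J·Δ = −F gives Δ = (-1.0339, -0.6534).
Then the next iterate is (s, t)₁ = (0.9661, 0.8466).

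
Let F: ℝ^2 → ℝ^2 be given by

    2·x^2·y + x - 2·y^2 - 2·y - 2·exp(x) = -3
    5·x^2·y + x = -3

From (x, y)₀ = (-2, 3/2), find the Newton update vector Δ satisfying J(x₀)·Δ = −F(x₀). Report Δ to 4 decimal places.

At (-2, 3/2): F = (5.229329, 31.0000).
Jacobian J = [[4·x·y - 2·exp(x) + 1, 2·x^2 - 4·y - 2], [10·x·y + 1, 5·x^2]].
At the point, J = [[-11.270671, 0.0000], [-29.0000, 20.0000]] (det J = -225.413411).
Solving J·Δ = −F gives Δ = (0.4640, -0.8772).

(0.4640, -0.8772)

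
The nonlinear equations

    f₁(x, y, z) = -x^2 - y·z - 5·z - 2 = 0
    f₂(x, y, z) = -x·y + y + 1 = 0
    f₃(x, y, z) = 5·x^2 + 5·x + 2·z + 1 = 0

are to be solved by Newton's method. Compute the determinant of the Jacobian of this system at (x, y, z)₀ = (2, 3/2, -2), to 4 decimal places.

-148.5000

J = [[-2·x, -z, -y - 5], [-y, -x + 1, 0], [10·x + 5, 0, 2]].
At the point, J = [[-4.0000, 2.0000, -6.5000], [-1.5000, -1.0000, 0.0000], [25.0000, 0.0000, 2.0000]].
det J = -148.5000.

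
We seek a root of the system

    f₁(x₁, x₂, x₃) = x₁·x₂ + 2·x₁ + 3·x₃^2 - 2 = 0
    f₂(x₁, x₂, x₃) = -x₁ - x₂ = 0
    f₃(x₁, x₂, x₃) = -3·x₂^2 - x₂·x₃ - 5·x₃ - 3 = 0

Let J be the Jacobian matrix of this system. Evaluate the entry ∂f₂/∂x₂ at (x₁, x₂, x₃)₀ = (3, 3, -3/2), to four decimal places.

-1.0000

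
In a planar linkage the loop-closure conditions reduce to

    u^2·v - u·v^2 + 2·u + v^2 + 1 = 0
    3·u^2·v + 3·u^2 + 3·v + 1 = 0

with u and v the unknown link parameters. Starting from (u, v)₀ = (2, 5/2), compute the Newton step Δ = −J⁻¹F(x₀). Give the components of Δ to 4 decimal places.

(-1.4172, 0.6014)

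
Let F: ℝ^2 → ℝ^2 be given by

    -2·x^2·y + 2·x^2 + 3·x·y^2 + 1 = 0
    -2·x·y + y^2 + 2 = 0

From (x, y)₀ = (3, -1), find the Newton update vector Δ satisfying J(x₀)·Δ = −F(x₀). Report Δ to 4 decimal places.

At (3, -1): F = (46.0000, 9.0000).
Jacobian J = [[-4·x·y + 4·x + 3·y^2, -2·x^2 + 6·x·y], [-2·y, -2·x + 2·y]].
At the point, J = [[27.0000, -36.0000], [2.0000, -8.0000]] (det J = -144.0000).
Solving J·Δ = −F gives Δ = (-0.3056, 1.0486).

(-0.3056, 1.0486)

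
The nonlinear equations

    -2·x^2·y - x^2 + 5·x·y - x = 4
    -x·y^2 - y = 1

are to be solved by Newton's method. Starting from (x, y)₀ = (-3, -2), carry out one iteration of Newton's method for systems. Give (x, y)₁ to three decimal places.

(-1.780, -1.376)

At (-3, -2): F = (56.000, 13.000).
Jacobian J = [[-4·x·y - 2·x + 5·y - 1, -2·x^2 + 5·x], [-y^2, -2·x·y - 1]].
At the point, J = [[-29.000, -33.000], [-4.000, -13.000]] (det J = 245.000).
Solving J·Δ = −F gives Δ = (1.220, 0.624).
Then the next iterate is (x, y)₁ = (-1.780, -1.376).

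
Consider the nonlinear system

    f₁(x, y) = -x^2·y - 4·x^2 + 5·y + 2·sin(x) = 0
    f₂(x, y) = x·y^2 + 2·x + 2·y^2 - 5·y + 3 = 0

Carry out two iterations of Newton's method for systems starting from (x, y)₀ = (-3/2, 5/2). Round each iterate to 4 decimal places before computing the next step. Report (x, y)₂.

At (-3/2, 5/2): F = (-4.119990, -9.3750).
Jacobian J = [[-2·x·y - 8·x + 2·cos(x), -x^2 + 5], [y^2 + 2, 2·x·y + 4·y - 5]].
At the point, J = [[19.641474, 2.7500], [8.2500, -2.5000]] (det J = -71.791186).
Solving J·Δ = −F gives Δ = (0.5026, -2.0915).
Then the next iterate is (x, y)₁ = (-0.9974, 0.4085).
Round to (-0.9974, 0.4085) and repeat: F = (-4.023232, -0.869994), J = [[9.879052, 4.005193], [2.166872, -4.180876]].
Δ = (0.4063, 0.0025), so (x, y)₂ = (-0.5911, 0.4110).

(-0.5911, 0.4110)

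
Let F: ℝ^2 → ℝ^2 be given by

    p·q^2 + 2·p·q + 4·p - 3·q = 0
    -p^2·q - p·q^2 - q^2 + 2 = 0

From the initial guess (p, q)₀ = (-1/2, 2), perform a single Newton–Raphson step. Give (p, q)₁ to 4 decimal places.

At (-1/2, 2): F = (-12.0000, -0.5000).
Jacobian J = [[q^2 + 2·q + 4, 2·p·q + 2·p - 3], [-2·p·q - q^2, -p^2 - 2·p·q - 2·q]].
At the point, J = [[12.0000, -6.0000], [-2.0000, -2.2500]] (det J = -39.0000).
Solving J·Δ = −F gives Δ = (0.6154, -0.7692).
Then the next iterate is (p, q)₁ = (0.1154, 1.2308).

(0.1154, 1.2308)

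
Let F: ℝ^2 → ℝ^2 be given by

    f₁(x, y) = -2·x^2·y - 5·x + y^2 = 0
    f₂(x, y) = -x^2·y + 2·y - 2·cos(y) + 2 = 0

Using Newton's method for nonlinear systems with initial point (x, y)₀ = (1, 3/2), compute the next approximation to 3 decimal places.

(0.313, -0.310)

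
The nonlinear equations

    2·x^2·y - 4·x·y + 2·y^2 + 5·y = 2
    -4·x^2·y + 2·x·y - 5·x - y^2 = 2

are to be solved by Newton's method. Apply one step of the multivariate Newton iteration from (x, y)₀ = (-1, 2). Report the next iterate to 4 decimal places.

At (-1, 2): F = (28.0000, -13.0000).
Jacobian J = [[4·x·y - 4·y, 2·x^2 - 4·x + 4·y + 5], [-8·x·y + 2·y - 5, -4·x^2 + 2·x - 2·y]].
At the point, J = [[-16.0000, 19.0000], [15.0000, -10.0000]] (det J = -125.0000).
Solving J·Δ = −F gives Δ = (-0.2640, -1.6960).
Then the next iterate is (x, y)₁ = (-1.2640, 0.3040).

(-1.2640, 0.3040)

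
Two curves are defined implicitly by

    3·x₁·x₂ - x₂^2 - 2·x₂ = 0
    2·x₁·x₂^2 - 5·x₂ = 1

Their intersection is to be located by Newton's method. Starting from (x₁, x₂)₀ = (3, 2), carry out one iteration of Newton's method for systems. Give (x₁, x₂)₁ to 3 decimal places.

(1.322, 2.022)

At (3, 2): F = (10.000, 13.000).
Jacobian J = [[3·x₂, 3·x₁ - 2·x₂ - 2], [2·x₂^2, 4·x₁·x₂ - 5]].
At the point, J = [[6.000, 3.000], [8.000, 19.000]] (det J = 90.000).
Solving J·Δ = −F gives Δ = (-1.678, 0.022).
Then the next iterate is (x₁, x₂)₁ = (1.322, 2.022).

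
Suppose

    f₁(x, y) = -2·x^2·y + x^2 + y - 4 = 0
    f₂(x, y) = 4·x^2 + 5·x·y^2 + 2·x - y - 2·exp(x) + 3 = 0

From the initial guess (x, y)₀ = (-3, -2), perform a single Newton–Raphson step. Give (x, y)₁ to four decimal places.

At (-3, -2): F = (39.0000, -25.099574).
Jacobian J = [[-4·x·y + 2·x, -2·x^2 + 1], [8·x + 5·y^2 - 2·exp(x) + 2, 10·x·y - 1]].
At the point, J = [[-30.0000, -17.0000], [-2.099574, 59.0000]] (det J = -1805.692760).
Solving J·Δ = −F gives Δ = (1.0380, 0.4624).
Then the next iterate is (x, y)₁ = (-1.9620, -1.5376).

(-1.9620, -1.5376)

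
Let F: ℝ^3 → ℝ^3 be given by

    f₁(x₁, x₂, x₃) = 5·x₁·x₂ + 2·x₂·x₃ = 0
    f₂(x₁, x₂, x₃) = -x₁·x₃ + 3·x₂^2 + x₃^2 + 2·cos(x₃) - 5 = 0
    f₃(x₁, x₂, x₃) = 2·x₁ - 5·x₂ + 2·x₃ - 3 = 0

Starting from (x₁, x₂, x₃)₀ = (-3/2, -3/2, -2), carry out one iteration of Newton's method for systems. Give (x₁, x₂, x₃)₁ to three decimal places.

At (-3/2, -3/2, -2): F = (17.250, 1.91771, -2.500).
Jacobian J = [[5·x₂, 5·x₁ + 2·x₃, 2·x₂], [-x₃, 6·x₂, -x₁ + 2·x₃ - 2·sin(x₃)], [2, -5, 2]].
At the point, J = [[-7.500, -11.500, -3.000], [2.000, -9.000, -0.68141], [2.000, -5.000, 2.000]] (det J = 198.22501).
Solving J·Δ = −F gives Δ = (1.254, 0.414, 1.031).
Then the next iterate is (x₁, x₂, x₃)₁ = (-0.246, -1.086, -0.969).

(-0.246, -1.086, -0.969)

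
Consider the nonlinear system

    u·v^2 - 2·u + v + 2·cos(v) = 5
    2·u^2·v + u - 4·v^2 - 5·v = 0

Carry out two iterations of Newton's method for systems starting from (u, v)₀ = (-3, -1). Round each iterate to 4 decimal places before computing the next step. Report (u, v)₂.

(-1.5434, -0.3203)

At (-3, -1): F = (-1.919395, -20.0000).
Jacobian J = [[v^2 - 2, 2·u·v - 2·sin(v) + 1], [4·u·v + 1, 2·u^2 - 8·v - 5]].
At the point, J = [[-1.0000, 8.682942], [13.0000, 21.0000]] (det J = -133.878246).
Solving J·Δ = −F gives Δ = (0.9961, 0.3358).
Then the next iterate is (u, v)₁ = (-2.0039, -0.6642).
Round to (-2.0039, -0.6642) and repeat: F = (-0.965623, -5.781890), J = [[-1.558838, 4.894840], [6.323962, 8.344830]].
Δ = (0.4605, 0.3439), so (u, v)₂ = (-1.5434, -0.3203).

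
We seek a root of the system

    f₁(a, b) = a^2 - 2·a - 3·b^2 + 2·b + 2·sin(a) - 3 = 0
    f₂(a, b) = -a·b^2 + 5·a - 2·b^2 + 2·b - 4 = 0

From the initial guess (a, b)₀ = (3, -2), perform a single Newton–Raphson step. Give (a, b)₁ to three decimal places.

At (3, -2): F = (-15.71776, -13.000).
Jacobian J = [[2·a + 2·cos(a) - 2, -6·b + 2], [-b^2 + 5, -2·a·b - 4·b + 2]].
At the point, J = [[2.02002, 14.000], [1.000, 22.000]] (det J = 30.44033).
Solving J·Δ = −F gives Δ = (5.381, 0.346).
Then the next iterate is (a, b)₁ = (8.381, -1.654).

(8.381, -1.654)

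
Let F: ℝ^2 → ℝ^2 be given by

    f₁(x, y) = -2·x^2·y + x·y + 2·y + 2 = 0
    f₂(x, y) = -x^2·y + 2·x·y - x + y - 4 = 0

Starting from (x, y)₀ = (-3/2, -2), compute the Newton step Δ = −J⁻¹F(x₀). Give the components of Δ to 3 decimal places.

At (-3/2, -2): F = (10.000, 6.000).
Jacobian J = [[-4·x·y + y, -2·x^2 + x + 2], [-2·x·y + 2·y - 1, -x^2 + 2·x + 1]].
At the point, J = [[-14.000, -4.000], [-11.000, -4.250]] (det J = 15.500).
Solving J·Δ = −F gives Δ = (1.194, -1.677).

(1.194, -1.677)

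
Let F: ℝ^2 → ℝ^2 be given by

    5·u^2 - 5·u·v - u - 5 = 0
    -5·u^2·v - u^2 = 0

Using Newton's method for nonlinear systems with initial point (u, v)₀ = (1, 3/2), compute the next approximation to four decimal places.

At (1, 3/2): F = (-8.5000, -8.5000).
Jacobian J = [[10·u - 5·v - 1, -5·u], [-10·u·v - 2·u, -5·u^2]].
At the point, J = [[1.5000, -5.0000], [-17.0000, -5.0000]] (det J = -92.5000).
Solving J·Δ = −F gives Δ = (0.0000, -1.7000).
Then the next iterate is (u, v)₁ = (1.0000, -0.2000).

(1.0000, -0.2000)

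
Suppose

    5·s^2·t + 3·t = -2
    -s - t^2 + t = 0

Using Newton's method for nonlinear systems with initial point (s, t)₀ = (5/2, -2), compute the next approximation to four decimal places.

(2.3082, -0.3384)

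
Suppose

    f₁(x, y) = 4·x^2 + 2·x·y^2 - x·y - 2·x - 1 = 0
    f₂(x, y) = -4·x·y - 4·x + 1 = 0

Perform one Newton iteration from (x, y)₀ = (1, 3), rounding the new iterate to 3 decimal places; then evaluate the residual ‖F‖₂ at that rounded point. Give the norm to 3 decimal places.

4.122

At (1, 3): F = (16.000, -15.000).
Jacobian J = [[8·x + 2·y^2 - y - 2, 4·x·y - x], [-4·y - 4, -4·x]].
At the point, J = [[21.000, 11.000], [-16.000, -4.000]] (det J = 92.000).
Solving J·Δ = −F gives Δ = (-1.098, 0.641).
Then the next iterate is (x, y)₁ = (-0.098, 3.641).
Re-evaluating at (-0.098, 3.641): F = (-3.00711, 2.81927), so ‖F‖₂ = 4.122.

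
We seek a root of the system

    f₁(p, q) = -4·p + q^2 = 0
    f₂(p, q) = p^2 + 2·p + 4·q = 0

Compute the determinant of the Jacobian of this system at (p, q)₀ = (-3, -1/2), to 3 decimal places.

J = [[-4, 2·q], [2·p + 2, 4]].
At the point, J = [[-4.000, -1.000], [-4.000, 4.000]].
det J = -20.000.

-20.000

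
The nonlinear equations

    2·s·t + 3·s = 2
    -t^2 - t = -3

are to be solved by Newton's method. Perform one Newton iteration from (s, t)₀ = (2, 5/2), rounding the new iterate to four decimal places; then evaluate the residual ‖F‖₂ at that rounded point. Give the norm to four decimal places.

2.6034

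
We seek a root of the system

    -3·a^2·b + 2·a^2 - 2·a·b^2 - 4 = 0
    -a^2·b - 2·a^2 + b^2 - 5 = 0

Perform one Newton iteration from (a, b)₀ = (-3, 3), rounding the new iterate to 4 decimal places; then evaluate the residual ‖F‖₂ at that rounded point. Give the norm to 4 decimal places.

14.6386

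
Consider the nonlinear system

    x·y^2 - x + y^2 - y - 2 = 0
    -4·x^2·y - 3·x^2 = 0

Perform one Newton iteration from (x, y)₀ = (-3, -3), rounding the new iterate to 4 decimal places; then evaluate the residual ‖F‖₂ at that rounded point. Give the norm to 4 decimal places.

23.0180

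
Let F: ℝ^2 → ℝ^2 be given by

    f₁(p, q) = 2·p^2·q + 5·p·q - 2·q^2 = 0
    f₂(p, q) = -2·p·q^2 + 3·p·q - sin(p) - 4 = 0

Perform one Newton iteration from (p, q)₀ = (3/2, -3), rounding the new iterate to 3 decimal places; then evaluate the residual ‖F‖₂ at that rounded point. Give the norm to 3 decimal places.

17.482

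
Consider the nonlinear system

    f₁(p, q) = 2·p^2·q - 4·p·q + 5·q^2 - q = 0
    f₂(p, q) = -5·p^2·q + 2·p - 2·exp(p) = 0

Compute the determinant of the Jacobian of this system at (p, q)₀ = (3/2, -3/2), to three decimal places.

305.641

J = [[4·p·q - 4·q, 2·p^2 - 4·p + 10·q - 1], [-10·p·q - 2·exp(p) + 2, -5·p^2]].
At the point, J = [[-3.000, -17.500], [15.53662, -11.250]].
det J = 305.641.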